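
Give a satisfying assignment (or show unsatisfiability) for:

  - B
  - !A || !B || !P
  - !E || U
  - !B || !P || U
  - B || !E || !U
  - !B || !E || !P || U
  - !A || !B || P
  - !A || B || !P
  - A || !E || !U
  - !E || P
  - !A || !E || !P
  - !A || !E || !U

Unit clause (B) forces B = True.
Try E = True:
  (!E || U) forces U = True.
  (A || !E || !U) forces A = True.
  clause (!A || !E || !U) is falsified — backtrack.
So E = False.
Set A = False.
Set U = False.
  then (!B || !P || U) forces P = False.
All clauses satisfied.

E = False; B = True; A = False; U = False; P = False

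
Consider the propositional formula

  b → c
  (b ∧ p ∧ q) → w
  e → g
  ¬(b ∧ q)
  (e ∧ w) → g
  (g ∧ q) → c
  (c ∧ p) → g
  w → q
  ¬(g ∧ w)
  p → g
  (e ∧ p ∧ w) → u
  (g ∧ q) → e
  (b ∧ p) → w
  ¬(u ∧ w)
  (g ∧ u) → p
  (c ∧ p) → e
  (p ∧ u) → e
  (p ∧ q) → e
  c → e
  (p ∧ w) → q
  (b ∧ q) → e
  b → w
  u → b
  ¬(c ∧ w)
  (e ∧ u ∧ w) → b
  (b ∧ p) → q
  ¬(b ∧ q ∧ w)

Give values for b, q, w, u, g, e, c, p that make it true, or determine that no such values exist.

Try b = True:
  (¬b ∨ ¬q) forces q = False.
  (q ∨ ¬w) forces w = False.
  clause (¬b ∨ w) is falsified — backtrack.
So b = False.
  then (b ∨ ¬u) forces u = False.
Set q = True.
Set w = False.
Set g = True.
  then (e ∨ ¬g ∨ ¬q) forces e = True.
  then (c ∨ ¬g ∨ ¬q) forces c = True.
Set p = False.
All clauses satisfied.

b = False, q = True, w = False, u = False, g = True, e = True, c = True, p = False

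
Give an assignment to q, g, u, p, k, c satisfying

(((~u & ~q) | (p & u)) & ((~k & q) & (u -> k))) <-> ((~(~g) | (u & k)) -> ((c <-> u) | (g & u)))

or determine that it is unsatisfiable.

q = False, g = True, u = False, p = True, k = True, c = True

  (((~u & ~q) | (p & u)) & ((~k & q) & (u -> k))) <-> ((~(~g) | (u & k)) -> ((c <-> u) | (g & u))) = True
    ((~u & ~q) | (p & u)) & ((~k & q) & (u -> k)) = False
      (~u & ~q) | (p & u) = True
        ~u & ~q = True
          ~u = True
          ~q = True
        p & u = False
      (~k & q) & (u -> k) = False
        ~k & q = False
          ~k = False
        u -> k = True
    (~(~g) | (u & k)) -> ((c <-> u) | (g & u)) = False
      ~(~g) | (u & k) = True
        ~(~g) = True
          ~g = False
        u & k = False
      (c <-> u) | (g & u) = False
        c <-> u = False
        g & u = False
The formula evaluates to True.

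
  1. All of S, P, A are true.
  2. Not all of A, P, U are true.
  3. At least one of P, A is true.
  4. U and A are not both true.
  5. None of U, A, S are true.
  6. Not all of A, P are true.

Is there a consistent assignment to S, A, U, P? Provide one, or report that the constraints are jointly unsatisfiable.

The formula is unsatisfiable.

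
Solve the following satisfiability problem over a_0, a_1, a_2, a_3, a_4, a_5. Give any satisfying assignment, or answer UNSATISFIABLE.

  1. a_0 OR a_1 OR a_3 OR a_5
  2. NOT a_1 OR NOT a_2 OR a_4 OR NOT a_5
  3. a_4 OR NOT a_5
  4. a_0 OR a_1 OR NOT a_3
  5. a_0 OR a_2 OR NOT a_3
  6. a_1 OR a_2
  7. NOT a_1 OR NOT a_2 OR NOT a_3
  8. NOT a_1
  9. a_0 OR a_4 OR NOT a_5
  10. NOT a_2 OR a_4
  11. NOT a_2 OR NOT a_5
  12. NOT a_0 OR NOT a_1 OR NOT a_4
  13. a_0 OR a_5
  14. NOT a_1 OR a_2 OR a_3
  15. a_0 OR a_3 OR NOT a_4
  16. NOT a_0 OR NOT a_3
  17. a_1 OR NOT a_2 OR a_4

a_0=T; a_1=F; a_2=T; a_3=F; a_4=T; a_5=F

Unit clause (NOT a_1) forces a_1 = False.
In (a_1 OR a_2) only a_2 is left, so a_2 = True.
In (NOT a_2 OR a_4) only a_4 is left, so a_4 = True.
In (NOT a_2 OR NOT a_5) only NOT a_5 is left, so a_5 = False.
In (a_0 OR a_5) only a_0 is left, so a_0 = True.
In (NOT a_0 OR NOT a_3) only NOT a_3 is left, so a_3 = False.
All clauses satisfied.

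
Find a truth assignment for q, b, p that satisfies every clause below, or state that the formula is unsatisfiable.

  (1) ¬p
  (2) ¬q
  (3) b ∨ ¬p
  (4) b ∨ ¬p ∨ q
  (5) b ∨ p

Unit clause (¬p) forces p = False.
Unit clause (¬q) forces q = False.
In (b ∨ p) only b is left, so b = True.
Check each clause:
  (¬p): ¬p holds.
  (¬q): ¬q holds.
  (b ∨ ¬p): b holds.
  (b ∨ ¬p ∨ q): b holds.
  (b ∨ p): b holds.
All clauses satisfied.

q=F, b=T, p=F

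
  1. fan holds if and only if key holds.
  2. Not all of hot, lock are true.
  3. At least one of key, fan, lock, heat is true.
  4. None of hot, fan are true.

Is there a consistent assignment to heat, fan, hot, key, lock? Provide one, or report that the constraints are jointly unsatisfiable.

heat: True, fan: False, hot: False, key: False, lock: False

  (1) fan=F, key=F — same ✓
  (2) {hot, lock}: 0/2 true — not all ✓
  (3) {key, fan, lock, heat}: 1 true — at least one ✓
  (4) {hot, fan}: 0 true — none ✓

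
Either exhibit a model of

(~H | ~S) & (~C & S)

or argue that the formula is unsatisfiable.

S: True, C: False, H: False

  ~H | ~S = True
    ~H = True
    ~S = False
  ~C & S = True
    ~C = True
Both conjuncts True, so the formula holds.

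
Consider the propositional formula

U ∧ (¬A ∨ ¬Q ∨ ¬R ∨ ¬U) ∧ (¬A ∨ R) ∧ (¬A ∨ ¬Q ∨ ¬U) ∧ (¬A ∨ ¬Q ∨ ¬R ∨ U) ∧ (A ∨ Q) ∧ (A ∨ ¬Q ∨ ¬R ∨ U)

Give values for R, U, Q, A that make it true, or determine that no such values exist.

R=T, U=T, Q=F, A=T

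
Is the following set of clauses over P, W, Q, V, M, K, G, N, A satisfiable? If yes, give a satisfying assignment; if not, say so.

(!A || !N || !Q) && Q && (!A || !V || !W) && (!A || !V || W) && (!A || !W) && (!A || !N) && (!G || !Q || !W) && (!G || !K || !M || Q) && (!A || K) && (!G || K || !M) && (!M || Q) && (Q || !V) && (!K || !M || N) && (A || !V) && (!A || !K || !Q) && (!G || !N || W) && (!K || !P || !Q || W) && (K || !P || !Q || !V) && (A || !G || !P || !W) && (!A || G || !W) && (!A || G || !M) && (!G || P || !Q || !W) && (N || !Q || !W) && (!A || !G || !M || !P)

Unit clause (Q) forces Q = True.
Set P = False.
Set W = True.
  then (!A || !W) forces A = False.
  then (!G || !Q || !W) forces G = False.
  then (A || !V) forces V = False.
  then (N || !Q || !W) forces N = True.
Set M = True.
Set K = True.
All clauses satisfied.

P = False; W = True; Q = True; V = False; M = True; K = True; G = False; N = True; A = False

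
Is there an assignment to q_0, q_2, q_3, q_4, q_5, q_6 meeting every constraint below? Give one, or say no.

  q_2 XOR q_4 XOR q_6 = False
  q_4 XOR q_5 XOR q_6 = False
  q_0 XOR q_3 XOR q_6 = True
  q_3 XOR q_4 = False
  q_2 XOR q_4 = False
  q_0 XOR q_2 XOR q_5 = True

q_0 = True; q_2 = False; q_3 = False; q_4 = False; q_5 = False; q_6 = False

q_2 XOR q_4 XOR q_6 = F XOR F XOR F = False ✓
q_4 XOR q_5 XOR q_6 = F XOR F XOR F = False ✓
q_0 XOR q_3 XOR q_6 = T XOR F XOR F = True ✓
q_3 XOR q_4 = F XOR F = False ✓
q_2 XOR q_4 = F XOR F = False ✓
q_0 XOR q_2 XOR q_5 = T XOR F XOR F = True ✓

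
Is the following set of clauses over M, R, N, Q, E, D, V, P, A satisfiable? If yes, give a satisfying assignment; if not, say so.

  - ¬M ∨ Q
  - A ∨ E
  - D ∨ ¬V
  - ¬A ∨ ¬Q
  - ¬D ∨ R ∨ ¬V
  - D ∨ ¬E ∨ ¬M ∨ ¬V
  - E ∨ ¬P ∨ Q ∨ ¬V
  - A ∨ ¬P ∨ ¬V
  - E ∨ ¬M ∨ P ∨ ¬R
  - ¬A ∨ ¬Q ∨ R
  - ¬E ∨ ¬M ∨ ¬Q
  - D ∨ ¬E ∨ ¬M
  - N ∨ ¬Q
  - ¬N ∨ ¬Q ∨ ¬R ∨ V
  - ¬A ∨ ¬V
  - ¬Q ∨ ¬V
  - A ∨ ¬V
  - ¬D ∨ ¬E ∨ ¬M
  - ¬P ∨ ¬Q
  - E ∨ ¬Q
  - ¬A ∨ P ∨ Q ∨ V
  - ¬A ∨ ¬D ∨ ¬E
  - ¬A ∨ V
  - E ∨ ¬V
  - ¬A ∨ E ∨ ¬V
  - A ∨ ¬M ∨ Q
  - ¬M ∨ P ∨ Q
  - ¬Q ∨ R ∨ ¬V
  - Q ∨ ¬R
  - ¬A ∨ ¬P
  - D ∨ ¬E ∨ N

M: False, R: False, N: True, Q: True, E: True, D: False, V: False, P: False, A: False

Try M = True:
  (¬M ∨ Q) forces Q = True.
  (¬A ∨ ¬Q) forces A = False.
  (A ∨ E) forces E = True.
  clause (¬E ∨ ¬M ∨ ¬Q) is falsified — backtrack.
So M = False.
Set R = False.
Set N = True.
Set Q = True.
  then (¬A ∨ ¬Q) forces A = False.
  then (¬Q ∨ ¬V) forces V = False.
  then (¬P ∨ ¬Q) forces P = False.
  then (E ∨ ¬Q) forces E = True.
Set D = False.
All clauses satisfied.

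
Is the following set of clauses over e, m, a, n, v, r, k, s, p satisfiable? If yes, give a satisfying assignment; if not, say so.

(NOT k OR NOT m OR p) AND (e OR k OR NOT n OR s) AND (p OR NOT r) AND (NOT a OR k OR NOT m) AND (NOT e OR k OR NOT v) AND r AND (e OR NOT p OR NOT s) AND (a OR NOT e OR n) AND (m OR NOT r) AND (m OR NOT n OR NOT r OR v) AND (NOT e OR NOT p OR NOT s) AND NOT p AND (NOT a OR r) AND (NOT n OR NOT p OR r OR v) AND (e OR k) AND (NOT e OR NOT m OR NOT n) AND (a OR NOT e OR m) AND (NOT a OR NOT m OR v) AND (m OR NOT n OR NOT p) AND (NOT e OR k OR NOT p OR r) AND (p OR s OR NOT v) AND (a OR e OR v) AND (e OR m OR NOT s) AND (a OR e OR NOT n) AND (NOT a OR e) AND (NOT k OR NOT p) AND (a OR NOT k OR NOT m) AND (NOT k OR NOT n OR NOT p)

UNSATISFIABLE

Case r = True:
  (p OR NOT r) forces p = True.
  Clause (NOT p) is falsified — contradiction.
Case r = False:
  Clause (r) is falsified — contradiction.
Both cases fail, so the formula is unsatisfiable.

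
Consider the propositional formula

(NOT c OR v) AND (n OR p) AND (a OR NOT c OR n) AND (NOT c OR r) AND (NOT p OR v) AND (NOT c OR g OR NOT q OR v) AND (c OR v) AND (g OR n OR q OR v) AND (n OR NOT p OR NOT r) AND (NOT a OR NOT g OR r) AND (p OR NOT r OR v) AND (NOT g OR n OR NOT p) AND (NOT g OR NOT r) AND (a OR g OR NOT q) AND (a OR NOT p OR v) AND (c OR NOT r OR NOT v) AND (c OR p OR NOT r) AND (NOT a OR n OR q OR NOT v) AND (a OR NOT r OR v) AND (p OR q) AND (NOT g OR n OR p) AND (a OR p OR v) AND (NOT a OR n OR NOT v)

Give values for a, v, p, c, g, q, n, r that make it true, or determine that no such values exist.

Set a = True.
Try v = False:
  (NOT c OR v) forces c = False.
  clause (c OR v) is falsified — backtrack.
So v = True.
  then (NOT a OR n OR NOT v) forces n = True.
Set p = True.
Set c = True.
  then (NOT c OR r) forces r = True.
  then (NOT g OR NOT r) forces g = False.
Set q = False.
All clauses satisfied.

a = True; v = True; p = True; c = True; g = False; q = False; n = True; r = True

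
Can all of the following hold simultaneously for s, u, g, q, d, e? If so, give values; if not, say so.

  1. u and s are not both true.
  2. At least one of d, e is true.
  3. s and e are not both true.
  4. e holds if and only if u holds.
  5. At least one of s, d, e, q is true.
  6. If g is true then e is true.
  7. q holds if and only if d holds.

s = False, u = True, g = False, q = True, d = True, e = True

  (1) u=T, s=F — not both ✓
  (2) {d, e}: 2 true — at least one ✓
  (3) s=F, e=T — not both ✓
  (4) e=T, u=T — same ✓
  (5) {s, d, e, q}: 3 true — at least one ✓
  (6) g=F ⇒ e: vacuous ✓
  (7) q=T, d=T — same ✓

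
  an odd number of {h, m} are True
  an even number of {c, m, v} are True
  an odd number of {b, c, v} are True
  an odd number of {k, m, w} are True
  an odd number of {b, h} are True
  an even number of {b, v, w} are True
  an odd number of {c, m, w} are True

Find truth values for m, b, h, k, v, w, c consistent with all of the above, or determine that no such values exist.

Unsatisfiable

Adding constraints 1, 2, 3, 5 mod 2: every variable appears an even number of times on the left, so the left side is 0.
But the right sides sum to 1 (mod 2). 0 ≠ 1 — the system is inconsistent.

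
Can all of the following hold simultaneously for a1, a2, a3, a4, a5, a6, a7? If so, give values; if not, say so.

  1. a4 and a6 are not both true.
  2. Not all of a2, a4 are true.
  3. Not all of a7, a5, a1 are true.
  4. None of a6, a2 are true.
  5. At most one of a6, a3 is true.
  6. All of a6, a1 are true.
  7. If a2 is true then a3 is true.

No satisfying assignment exists.

Case a6 = True:
  Constraint (4) is violated (a6=T) — contradiction.
Case a6 = False:
  Constraint (6) is violated (a6=F) — contradiction.
Both cases fail — unsatisfiable.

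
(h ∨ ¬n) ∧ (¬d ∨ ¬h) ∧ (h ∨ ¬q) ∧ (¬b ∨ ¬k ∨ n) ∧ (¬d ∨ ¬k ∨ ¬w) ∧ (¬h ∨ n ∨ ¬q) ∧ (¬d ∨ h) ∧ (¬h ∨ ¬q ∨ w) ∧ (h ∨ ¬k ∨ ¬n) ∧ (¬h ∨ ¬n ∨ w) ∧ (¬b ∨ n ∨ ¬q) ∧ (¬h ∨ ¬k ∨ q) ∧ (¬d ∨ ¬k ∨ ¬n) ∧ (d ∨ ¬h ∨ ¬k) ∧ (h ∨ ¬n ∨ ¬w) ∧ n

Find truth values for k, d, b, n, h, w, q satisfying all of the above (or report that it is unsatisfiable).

k = False, d = False, b = False, n = True, h = True, w = True, q = False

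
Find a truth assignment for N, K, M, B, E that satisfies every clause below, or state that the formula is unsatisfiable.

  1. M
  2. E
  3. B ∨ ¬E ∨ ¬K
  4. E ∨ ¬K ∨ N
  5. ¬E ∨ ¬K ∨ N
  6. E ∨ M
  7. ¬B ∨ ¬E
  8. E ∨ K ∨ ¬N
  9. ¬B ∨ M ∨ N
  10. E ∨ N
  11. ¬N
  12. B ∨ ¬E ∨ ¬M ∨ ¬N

N = False; K = False; M = True; B = False; E = True

Unit clause (M) forces M = True.
Unit clause (E) forces E = True.
In (¬B ∨ ¬E) only ¬B is left, so B = False.
Unit clause (¬N) forces N = False.
In (B ∨ ¬E ∨ ¬K) only ¬K is left, so K = False.
All clauses satisfied.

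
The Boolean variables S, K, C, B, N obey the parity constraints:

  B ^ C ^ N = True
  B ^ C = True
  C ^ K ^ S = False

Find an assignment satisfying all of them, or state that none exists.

S=T; K=T; C=F; B=T; N=F

B ^ C ^ N = T ^ F ^ F = True ✓
B ^ C = T ^ F = True ✓
C ^ K ^ S = F ^ T ^ T = False ✓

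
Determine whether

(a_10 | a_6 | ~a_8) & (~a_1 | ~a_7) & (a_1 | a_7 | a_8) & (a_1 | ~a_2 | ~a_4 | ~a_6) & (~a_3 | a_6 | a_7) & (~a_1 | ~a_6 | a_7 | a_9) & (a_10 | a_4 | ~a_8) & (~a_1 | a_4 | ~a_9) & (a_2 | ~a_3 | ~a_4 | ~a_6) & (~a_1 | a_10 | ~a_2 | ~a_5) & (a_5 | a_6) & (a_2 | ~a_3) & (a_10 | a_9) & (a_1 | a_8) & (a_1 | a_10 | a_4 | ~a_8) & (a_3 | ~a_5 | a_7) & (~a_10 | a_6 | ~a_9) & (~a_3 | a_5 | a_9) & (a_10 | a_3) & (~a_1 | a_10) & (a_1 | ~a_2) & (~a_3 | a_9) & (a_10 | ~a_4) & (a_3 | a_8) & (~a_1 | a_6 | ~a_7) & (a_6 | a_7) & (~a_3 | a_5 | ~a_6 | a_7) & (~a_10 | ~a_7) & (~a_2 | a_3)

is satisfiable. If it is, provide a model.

Set a_1 = True.
  then (~a_1 | ~a_7) forces a_7 = False.
  then (~a_1 | a_10) forces a_10 = True.
  then (a_6 | a_7) forces a_6 = True.
  then (~a_1 | ~a_6 | a_7 | a_9) forces a_9 = True.
  then (~a_1 | a_4 | ~a_9) forces a_4 = True.
Set a_2 = True.
  then (~a_2 | a_3) forces a_3 = True.
  then (~a_3 | a_5 | ~a_6 | a_7) forces a_5 = True.
Set a_8 = False.
All clauses satisfied.

a_1: True, a_2: True, a_3: True, a_4: True, a_5: True, a_6: True, a_7: False, a_8: False, a_9: True, a_10: True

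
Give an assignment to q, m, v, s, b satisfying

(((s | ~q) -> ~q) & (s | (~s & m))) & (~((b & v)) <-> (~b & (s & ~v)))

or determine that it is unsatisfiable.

q = False, m = False, v = True, s = True, b = True

  ((s | ~q) -> ~q) & (s | (~s & m)) = True
    (s | ~q) -> ~q = True
      s | ~q = True
        ~q = True
      ~q = True
    s | (~s & m) = True
      ~s & m = False
        ~s = False
  ~((b & v)) <-> (~b & (s & ~v)) = True
    ~((b & v)) = False
      b & v = True
    ~b & (s & ~v) = False
      ~b = False
      s & ~v = False
        ~v = False
Both conjuncts True, so the formula holds.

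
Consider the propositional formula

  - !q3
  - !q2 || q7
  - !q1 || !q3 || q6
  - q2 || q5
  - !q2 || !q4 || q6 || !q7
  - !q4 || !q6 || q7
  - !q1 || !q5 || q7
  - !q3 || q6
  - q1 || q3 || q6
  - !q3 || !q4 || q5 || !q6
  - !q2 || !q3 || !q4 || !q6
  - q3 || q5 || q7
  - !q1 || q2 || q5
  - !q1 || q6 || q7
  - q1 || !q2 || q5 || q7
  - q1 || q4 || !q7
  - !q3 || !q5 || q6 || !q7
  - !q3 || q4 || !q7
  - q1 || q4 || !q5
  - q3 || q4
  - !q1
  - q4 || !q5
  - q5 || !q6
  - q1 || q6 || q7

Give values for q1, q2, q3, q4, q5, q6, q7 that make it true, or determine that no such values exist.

Unit clause (!q3) forces q3 = False.
In (q3 || q4) only q4 is left, so q4 = True.
Unit clause (!q1) forces q1 = False.
In (q1 || q3 || q6) only q6 is left, so q6 = True.
In (q5 || !q6) only q5 is left, so q5 = True.
In (!q4 || !q6 || q7) only q7 is left, so q7 = True.
Set q2 = True.
All clauses satisfied.

q1 = False, q2 = True, q3 = False, q4 = True, q5 = True, q6 = True, q7 = True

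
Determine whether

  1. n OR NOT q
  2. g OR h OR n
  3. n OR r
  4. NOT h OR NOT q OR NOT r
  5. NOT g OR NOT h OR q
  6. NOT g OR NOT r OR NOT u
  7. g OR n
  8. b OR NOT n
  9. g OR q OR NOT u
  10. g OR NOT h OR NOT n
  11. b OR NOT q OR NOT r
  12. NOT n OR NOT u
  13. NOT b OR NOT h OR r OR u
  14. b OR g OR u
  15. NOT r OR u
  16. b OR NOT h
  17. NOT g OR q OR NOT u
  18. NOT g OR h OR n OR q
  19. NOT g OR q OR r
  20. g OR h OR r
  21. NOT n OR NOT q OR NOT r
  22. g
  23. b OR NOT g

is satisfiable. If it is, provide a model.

Unit clause (g) forces g = True.
In (b OR NOT g) only b is left, so b = True.
Try n = False:
  (n OR NOT q) forces q = False.
  (n OR r) forces r = True.
  (NOT g OR NOT h OR q) forces h = False.
  clause (NOT g OR h OR n OR q) is falsified — backtrack.
So n = True.
  then (NOT n OR NOT u) forces u = False.
  then (NOT r OR u) forces r = False.
  then (NOT g OR q OR r) forces q = True.
  then (NOT b OR NOT h OR r OR u) forces h = False.
All clauses satisfied.

b = True, n = True, q = True, g = True, h = False, u = False, r = False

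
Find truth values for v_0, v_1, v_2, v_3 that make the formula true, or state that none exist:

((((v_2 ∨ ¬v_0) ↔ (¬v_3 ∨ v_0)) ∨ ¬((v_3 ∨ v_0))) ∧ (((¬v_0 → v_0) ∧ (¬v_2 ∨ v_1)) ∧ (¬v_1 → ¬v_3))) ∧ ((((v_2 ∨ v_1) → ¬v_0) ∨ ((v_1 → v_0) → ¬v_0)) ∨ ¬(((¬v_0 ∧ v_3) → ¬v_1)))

Unsatisfiable — no assignment works.

Case v_0 = True: the formula simplifies to (v_2 ∧ ((¬v_2 ∨ v_1) ∧ (¬v_1 → ¬v_3))) ∧ ¬((v_2 ∨ v_1)).
  v_2 = True: the conjunct ¬((v_2 ∨ v_1)) becomes ¬((True ∨ v_1)) = False.
  v_2 = False: the conjunct v_2 is False.
Case v_0 = False: the conjunct ¬v_0 → v_0 becomes ¬False → False = False.
Both cases fail — unsatisfiable.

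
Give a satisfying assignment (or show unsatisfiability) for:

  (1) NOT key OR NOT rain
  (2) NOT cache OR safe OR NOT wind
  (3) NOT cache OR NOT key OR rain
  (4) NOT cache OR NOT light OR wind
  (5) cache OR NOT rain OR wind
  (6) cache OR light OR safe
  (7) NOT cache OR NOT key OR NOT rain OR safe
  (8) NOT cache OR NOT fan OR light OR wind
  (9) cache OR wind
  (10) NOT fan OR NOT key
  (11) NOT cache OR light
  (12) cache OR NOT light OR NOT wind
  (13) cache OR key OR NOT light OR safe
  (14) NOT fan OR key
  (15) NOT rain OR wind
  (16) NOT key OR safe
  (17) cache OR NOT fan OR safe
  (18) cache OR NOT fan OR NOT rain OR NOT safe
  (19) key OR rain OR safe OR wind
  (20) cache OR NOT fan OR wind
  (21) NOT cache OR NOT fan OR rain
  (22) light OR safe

wind=T; rain=F; key=F; light=T; fan=F; safe=T; cache=T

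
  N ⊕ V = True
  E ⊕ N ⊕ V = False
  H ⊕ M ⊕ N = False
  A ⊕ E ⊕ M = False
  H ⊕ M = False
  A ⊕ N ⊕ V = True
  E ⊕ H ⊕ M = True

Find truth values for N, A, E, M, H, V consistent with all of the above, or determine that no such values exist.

N: False, A: False, E: True, M: True, H: True, V: True

N ⊕ V = F ⊕ T = True ✓
E ⊕ N ⊕ V = T ⊕ F ⊕ T = False ✓
H ⊕ M ⊕ N = T ⊕ T ⊕ F = False ✓
A ⊕ E ⊕ M = F ⊕ T ⊕ T = False ✓
H ⊕ M = T ⊕ T = False ✓
A ⊕ N ⊕ V = F ⊕ F ⊕ T = True ✓
E ⊕ H ⊕ M = T ⊕ T ⊕ T = True ✓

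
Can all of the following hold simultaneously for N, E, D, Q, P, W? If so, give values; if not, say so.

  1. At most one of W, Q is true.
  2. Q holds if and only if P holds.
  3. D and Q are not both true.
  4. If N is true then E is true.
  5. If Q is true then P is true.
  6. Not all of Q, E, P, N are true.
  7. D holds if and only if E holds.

N: False, E: False, D: False, Q: True, P: True, W: False

  (1) {W, Q}: 1 true — at most one ✓
  (2) Q=T, P=T — same ✓
  (3) D=F, Q=T — not both ✓
  (4) N=F ⇒ E: vacuous ✓
  (5) Q=T ⇒ P: T ✓
  (6) {Q, E, P, N}: 2/4 true — not all ✓
  (7) D=F, E=F — same ✓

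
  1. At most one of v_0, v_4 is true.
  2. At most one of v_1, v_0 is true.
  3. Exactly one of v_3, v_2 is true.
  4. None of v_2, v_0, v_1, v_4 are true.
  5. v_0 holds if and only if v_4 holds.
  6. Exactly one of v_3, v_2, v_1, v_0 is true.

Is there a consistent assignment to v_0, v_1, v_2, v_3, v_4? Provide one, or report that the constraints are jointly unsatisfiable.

v_0=F, v_1=F, v_2=F, v_3=T, v_4=F

  (1) {v_0, v_4}: 0 true — at most one ✓
  (2) {v_1, v_0}: 0 true — at most one ✓
  (3) {v_3, v_2}: 1 true — exactly one ✓
  (4) {v_2, v_0, v_1, v_4}: 0 true — none ✓
  (5) v_0=F, v_4=F — same ✓
  (6) {v_3, v_2, v_1, v_0}: 1 true — exactly one ✓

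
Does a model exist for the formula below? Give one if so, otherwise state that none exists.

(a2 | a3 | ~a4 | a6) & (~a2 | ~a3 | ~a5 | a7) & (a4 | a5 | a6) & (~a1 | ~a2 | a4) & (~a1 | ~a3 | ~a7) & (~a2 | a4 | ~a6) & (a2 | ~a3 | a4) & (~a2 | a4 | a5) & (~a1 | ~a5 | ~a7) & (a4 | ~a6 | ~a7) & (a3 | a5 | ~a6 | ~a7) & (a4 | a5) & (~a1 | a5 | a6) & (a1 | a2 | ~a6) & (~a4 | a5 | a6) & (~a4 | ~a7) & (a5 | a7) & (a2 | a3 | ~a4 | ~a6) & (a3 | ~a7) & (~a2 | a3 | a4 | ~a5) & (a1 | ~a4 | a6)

a1 = True; a2 = True; a3 = False; a4 = True; a5 = True; a6 = False; a7 = False

Set a1 = True.
Set a2 = True.
  then (~a1 | ~a2 | a4) forces a4 = True.
  then (~a4 | ~a7) forces a7 = False.
  then (a5 | a7) forces a5 = True.
  then (~a2 | ~a3 | ~a5 | a7) forces a3 = False.
Set a6 = False.
All clauses satisfied.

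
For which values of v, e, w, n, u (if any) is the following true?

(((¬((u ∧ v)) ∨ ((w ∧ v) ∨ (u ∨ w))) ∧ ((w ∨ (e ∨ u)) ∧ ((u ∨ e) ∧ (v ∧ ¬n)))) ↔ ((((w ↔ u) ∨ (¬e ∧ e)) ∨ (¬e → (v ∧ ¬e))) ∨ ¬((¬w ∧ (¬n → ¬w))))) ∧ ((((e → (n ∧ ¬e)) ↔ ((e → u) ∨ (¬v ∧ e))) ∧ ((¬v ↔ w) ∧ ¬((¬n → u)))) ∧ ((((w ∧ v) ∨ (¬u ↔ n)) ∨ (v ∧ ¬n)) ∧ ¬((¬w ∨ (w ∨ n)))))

UNSATISFIABLE

The conjunct ¬((¬w ∨ (w ∨ n))) is unsatisfiable on its own:
  w=F, n=F: evaluates to False.
  w=F, n=T: evaluates to False.
  w=T, n=F: evaluates to False.
  w=T, n=T: evaluates to False.
So the whole conjunction is unsatisfiable.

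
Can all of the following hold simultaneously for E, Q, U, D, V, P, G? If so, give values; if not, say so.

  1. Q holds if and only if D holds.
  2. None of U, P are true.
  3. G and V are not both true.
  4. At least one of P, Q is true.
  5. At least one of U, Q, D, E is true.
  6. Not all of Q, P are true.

E: False, Q: True, U: False, D: True, V: False, P: False, G: False

  (1) Q=T, D=T — same ✓
  (2) {U, P}: 0 true — none ✓
  (3) G=F, V=F — not both ✓
  (4) {P, Q}: 1 true — at least one ✓
  (5) {U, Q, D, E}: 2 true — at least one ✓
  (6) {Q, P}: 1/2 true — not all ✓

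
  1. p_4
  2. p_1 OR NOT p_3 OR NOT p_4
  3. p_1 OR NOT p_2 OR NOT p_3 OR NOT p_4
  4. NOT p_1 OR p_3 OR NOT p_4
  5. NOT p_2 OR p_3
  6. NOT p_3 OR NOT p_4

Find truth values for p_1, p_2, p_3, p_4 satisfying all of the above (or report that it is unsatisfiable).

Unit clause (p_4) forces p_4 = True.
In (NOT p_3 OR NOT p_4) only NOT p_3 is left, so p_3 = False.
In (NOT p_1 OR p_3 OR NOT p_4) only NOT p_1 is left, so p_1 = False.
In (NOT p_2 OR p_3) only NOT p_2 is left, so p_2 = False.
All clauses satisfied.

p_1 = False, p_2 = False, p_3 = False, p_4 = True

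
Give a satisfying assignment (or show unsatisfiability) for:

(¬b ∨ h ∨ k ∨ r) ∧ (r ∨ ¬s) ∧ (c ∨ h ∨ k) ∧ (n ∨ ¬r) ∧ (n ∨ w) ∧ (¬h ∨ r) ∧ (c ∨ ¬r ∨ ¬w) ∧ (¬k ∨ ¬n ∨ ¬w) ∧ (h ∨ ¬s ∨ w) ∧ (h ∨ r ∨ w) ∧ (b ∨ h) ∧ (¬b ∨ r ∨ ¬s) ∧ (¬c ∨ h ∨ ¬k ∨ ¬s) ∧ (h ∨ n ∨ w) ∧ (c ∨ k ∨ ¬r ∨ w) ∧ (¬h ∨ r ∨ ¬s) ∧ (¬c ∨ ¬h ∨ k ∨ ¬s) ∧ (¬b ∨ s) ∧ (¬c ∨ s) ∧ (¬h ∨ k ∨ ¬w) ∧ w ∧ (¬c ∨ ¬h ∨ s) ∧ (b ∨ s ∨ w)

h = False; b = True; c = True; s = True; k = False; r = True; n = True; w = True

Unit clause (w) forces w = True.
Try h = True:
  (¬h ∨ r) forces r = True.
  (n ∨ ¬r) forces n = True.
  (c ∨ ¬r ∨ ¬w) forces c = True.
  (¬k ∨ ¬n ∨ ¬w) forces k = False.
  clause (¬h ∨ k ∨ ¬w) is falsified — backtrack.
So h = False.
  then (b ∨ h) forces b = True.
  then (¬b ∨ s) forces s = True.
  then (r ∨ ¬s) forces r = True.
  then (n ∨ ¬r) forces n = True.
  then (c ∨ ¬r ∨ ¬w) forces c = True.
  then (¬k ∨ ¬n ∨ ¬w) forces k = False.
All clauses satisfied.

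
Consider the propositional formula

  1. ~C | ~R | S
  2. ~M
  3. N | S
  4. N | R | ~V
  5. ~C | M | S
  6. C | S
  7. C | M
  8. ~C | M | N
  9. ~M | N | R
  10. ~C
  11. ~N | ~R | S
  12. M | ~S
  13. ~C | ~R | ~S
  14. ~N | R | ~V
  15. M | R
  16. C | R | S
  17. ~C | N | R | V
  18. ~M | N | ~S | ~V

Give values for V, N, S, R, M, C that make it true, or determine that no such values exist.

No satisfying assignment exists.

Case M = True:
  Clause (~M) is falsified — contradiction.
Case M = False:
  (C | M) forces C = True.
  Clause (~C) is falsified — contradiction.
Both cases fail, so the formula is unsatisfiable.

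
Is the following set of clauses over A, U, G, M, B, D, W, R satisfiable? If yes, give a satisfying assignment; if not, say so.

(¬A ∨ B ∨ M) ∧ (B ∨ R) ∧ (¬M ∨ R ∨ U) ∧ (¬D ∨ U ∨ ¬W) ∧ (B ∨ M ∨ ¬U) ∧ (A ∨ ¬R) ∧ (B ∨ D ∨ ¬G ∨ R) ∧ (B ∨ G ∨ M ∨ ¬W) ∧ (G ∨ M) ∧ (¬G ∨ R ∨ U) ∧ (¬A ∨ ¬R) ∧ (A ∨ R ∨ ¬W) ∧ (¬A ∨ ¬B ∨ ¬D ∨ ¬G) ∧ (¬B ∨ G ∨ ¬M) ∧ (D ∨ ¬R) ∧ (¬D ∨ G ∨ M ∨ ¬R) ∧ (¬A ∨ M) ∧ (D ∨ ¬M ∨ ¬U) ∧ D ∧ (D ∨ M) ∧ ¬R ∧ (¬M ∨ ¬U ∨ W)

Unit clause (D) forces D = True.
Unit clause (¬R) forces R = False.
In (B ∨ R) only B is left, so B = True.
Set A = False.
  then (A ∨ R ∨ ¬W) forces W = False.
Try U = False:
  (¬M ∨ R ∨ U) forces M = False.
  (G ∨ M) forces G = True.
  clause (¬G ∨ R ∨ U) is falsified — backtrack.
So U = True.
  then (¬M ∨ ¬U ∨ W) forces M = False.
  then (G ∨ M) forces G = True.
All clauses satisfied.

A=F, U=T, G=T, M=F, B=T, D=T, W=F, R=F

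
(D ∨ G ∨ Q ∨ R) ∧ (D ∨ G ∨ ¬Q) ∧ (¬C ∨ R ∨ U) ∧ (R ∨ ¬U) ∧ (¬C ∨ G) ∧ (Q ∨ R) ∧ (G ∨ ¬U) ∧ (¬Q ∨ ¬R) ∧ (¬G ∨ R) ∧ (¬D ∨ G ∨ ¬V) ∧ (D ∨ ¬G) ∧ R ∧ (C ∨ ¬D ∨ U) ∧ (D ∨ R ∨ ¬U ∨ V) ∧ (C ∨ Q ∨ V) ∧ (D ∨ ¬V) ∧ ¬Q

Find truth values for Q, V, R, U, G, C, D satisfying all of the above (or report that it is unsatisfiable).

Unit clause (R) forces R = True.
Unit clause (¬Q) forces Q = False.
Set V = True.
  then (D ∨ ¬V) forces D = True.
  then (¬D ∨ G ∨ ¬V) forces G = True.
Set U = False.
  then (C ∨ ¬D ∨ U) forces C = True.
All clauses satisfied.

Q=F; V=T; R=T; U=F; G=T; C=T; D=T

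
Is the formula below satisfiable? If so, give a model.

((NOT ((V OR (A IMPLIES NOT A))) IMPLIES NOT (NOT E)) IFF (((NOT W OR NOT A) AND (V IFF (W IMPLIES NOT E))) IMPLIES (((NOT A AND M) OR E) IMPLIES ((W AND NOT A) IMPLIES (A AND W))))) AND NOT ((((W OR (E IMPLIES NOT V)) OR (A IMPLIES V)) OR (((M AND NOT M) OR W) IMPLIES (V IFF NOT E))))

UNSATISFIABLE

The conjunct NOT ((((W OR (E IMPLIES NOT V)) OR (A IMPLIES V)) OR (((M AND NOT M) OR W) IMPLIES (V IFF NOT E)))) is unsatisfiable on its own:
  V = True: this becomes NOT ((True OR (((M AND NOT M) OR W) IMPLIES NOT E))) = False.
  V = False: this becomes NOT ((True OR (((M AND NOT M) OR W) IMPLIES E))) = False.
So the whole conjunction is unsatisfiable.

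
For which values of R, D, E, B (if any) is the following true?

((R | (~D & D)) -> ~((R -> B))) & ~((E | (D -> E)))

R = False, D = True, E = False, B = False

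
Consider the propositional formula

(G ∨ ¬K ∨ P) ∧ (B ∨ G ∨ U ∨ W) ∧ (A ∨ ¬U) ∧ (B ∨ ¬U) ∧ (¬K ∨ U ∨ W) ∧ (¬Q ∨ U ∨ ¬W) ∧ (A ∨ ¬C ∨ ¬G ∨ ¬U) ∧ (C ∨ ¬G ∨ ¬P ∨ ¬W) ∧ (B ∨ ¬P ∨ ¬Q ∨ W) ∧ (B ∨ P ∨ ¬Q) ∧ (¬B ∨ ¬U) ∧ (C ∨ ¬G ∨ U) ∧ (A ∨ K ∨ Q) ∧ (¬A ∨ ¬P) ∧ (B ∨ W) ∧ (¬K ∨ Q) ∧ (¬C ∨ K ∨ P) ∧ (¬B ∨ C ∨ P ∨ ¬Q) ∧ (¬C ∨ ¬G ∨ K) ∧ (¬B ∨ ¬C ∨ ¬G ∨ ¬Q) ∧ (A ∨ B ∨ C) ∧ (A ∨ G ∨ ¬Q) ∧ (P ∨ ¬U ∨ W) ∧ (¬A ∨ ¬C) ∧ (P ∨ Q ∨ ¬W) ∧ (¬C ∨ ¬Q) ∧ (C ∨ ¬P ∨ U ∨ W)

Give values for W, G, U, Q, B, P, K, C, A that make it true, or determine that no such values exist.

W = False, G = False, U = False, Q = False, B = True, P = False, K = False, C = False, A = True

Set W = False.
  then (B ∨ W) forces B = True.
  then (¬B ∨ ¬U) forces U = False.
  then (¬K ∨ U ∨ W) forces K = False.
Try G = True:
  (C ∨ ¬G ∨ U) forces C = True.
  clause (¬C ∨ ¬G ∨ K) is falsified — backtrack.
So G = False.
Set Q = False.
  then (A ∨ K ∨ Q) forces A = True.
  then (¬A ∨ ¬P) forces P = False.
  then (¬C ∨ K ∨ P) forces C = False.
All clauses satisfied.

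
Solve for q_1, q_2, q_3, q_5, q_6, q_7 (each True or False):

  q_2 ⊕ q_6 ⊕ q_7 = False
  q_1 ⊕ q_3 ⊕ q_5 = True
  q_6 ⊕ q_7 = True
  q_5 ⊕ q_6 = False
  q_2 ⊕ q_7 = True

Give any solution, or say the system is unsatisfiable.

q_1 = True; q_2 = True; q_3 = True; q_5 = True; q_6 = True; q_7 = False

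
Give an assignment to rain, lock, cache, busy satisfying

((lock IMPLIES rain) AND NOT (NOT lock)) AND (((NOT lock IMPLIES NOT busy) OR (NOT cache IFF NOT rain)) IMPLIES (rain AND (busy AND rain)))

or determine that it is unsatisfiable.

rain = True, lock = True, cache = False, busy = True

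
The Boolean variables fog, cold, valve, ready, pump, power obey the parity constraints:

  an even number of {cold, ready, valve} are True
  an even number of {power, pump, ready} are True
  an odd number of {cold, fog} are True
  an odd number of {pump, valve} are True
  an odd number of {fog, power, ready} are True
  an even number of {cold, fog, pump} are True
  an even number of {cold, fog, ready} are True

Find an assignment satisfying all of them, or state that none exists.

fog = False, cold = True, valve = False, ready = True, pump = True, power = False

{cold, ready, valve}: 2 true → even ✓
{power, pump, ready}: 2 true → even ✓
{cold, fog}: 1 true → odd ✓
{pump, valve}: 1 true → odd ✓
{fog, power, ready}: 1 true → odd ✓
{cold, fog, pump}: 2 true → even ✓
{cold, fog, ready}: 2 true → even ✓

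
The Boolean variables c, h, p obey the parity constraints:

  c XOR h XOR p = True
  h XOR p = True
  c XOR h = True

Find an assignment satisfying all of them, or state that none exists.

c = False; h = True; p = False

c XOR h XOR p = F XOR T XOR F = True ✓
h XOR p = T XOR F = True ✓
c XOR h = F XOR T = True ✓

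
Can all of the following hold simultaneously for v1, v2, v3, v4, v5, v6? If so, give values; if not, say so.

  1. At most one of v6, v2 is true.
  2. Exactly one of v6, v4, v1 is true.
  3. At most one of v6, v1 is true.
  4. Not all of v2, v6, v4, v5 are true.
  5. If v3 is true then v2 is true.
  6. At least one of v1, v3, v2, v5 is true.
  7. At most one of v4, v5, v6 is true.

v1=T; v2=F; v3=F; v4=F; v5=F; v6=F

  (1) {v6, v2}: 0 true — at most one ✓
  (2) {v6, v4, v1}: 1 true — exactly one ✓
  (3) {v6, v1}: 1 true — at most one ✓
  (4) {v2, v6, v4, v5}: 0/4 true — not all ✓
  (5) v3=F ⇒ v2: vacuous ✓
  (6) {v1, v3, v2, v5}: 1 true — at least one ✓
  (7) {v4, v5, v6}: 0 true — at most one ✓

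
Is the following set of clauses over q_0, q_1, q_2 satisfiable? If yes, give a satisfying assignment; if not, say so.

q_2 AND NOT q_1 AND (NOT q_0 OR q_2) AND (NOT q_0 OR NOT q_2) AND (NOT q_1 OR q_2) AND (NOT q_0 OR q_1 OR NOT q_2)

q_0=F, q_1=F, q_2=T

Unit clause (q_2) forces q_2 = True.
Unit clause (NOT q_1) forces q_1 = False.
In (NOT q_0 OR NOT q_2) only NOT q_0 is left, so q_0 = False.
Check each clause:
  (q_2): q_2 holds.
  (NOT q_1): NOT q_1 holds.
  (NOT q_0 OR q_2): NOT q_0 holds.
  (NOT q_0 OR NOT q_2): NOT q_0 holds.
  (NOT q_1 OR q_2): NOT q_1 holds.
  (NOT q_0 OR q_1 OR NOT q_2): NOT q_0 holds.
All clauses satisfied.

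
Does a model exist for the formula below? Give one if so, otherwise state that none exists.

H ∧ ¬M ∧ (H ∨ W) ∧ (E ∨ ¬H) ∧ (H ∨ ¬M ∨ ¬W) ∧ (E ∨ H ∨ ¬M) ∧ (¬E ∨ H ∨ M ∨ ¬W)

Unit clause (H) forces H = True.
Unit clause (¬M) forces M = False.
In (E ∨ ¬H) only E is left, so E = True.
Set W = True.
Check each clause:
  (H): H holds.
  (¬M): ¬M holds.
  (H ∨ W): H holds.
  (E ∨ ¬H): E holds.
  (H ∨ ¬M ∨ ¬W): H holds.
  (E ∨ H ∨ ¬M): E holds.
  (¬E ∨ H ∨ M ∨ ¬W): H holds.
All clauses satisfied.

M: False, H: True, E: True, W: True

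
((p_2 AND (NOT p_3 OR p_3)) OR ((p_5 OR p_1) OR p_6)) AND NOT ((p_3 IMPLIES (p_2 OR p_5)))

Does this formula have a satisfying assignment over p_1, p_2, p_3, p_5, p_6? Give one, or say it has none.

p_1 = True, p_2 = False, p_3 = True, p_5 = False, p_6 = False

  (p_2 AND (NOT p_3 OR p_3)) OR ((p_5 OR p_1) OR p_6) = True
    p_2 AND (NOT p_3 OR p_3) = False
      NOT p_3 OR p_3 = True
        NOT p_3 = False
    (p_5 OR p_1) OR p_6 = True
      p_5 OR p_1 = True
  NOT ((p_3 IMPLIES (p_2 OR p_5))) = True
    p_3 IMPLIES (p_2 OR p_5) = False
      p_2 OR p_5 = False
Both conjuncts True, so the formula holds.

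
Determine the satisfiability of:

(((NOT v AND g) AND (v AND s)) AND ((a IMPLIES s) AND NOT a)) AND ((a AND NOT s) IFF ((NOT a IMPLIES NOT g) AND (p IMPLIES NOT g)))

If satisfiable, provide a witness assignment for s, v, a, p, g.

Case v = True: the conjunct NOT v is False.
Case v = False: the conjunct v is False.
Both cases fail — unsatisfiable.

Unsatisfiable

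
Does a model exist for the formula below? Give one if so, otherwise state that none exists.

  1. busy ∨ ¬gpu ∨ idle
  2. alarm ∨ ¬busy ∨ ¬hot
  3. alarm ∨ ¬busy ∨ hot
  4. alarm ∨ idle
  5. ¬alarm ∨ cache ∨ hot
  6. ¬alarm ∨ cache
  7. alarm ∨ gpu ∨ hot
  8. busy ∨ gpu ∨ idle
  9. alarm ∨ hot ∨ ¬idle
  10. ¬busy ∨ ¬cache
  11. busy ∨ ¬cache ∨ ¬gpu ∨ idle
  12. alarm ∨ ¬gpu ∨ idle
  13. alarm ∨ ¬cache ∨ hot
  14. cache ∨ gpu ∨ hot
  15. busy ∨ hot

hot = True, alarm = False, gpu = True, busy = False, idle = True, cache = False

Try hot = False:
  (busy ∨ hot) forces busy = True.
  (alarm ∨ ¬busy ∨ hot) forces alarm = True.
  (¬alarm ∨ cache ∨ hot) forces cache = True.
  clause (¬busy ∨ ¬cache) is falsified — backtrack.
So hot = True.
Set alarm = False.
  then (alarm ∨ ¬busy ∨ ¬hot) forces busy = False.
  then (alarm ∨ idle) forces idle = True.
Set gpu = True.
Set cache = False.
All clauses satisfied.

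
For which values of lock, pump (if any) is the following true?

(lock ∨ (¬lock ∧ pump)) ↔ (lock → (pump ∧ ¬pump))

lock = False, pump = True

  (lock ∨ (¬lock ∧ pump)) ↔ (lock → (pump ∧ ¬pump)) = True
    lock ∨ (¬lock ∧ pump) = True
      ¬lock ∧ pump = True
        ¬lock = True
    lock → (pump ∧ ¬pump) = True
      pump ∧ ¬pump = False
        ¬pump = False
The formula evaluates to True.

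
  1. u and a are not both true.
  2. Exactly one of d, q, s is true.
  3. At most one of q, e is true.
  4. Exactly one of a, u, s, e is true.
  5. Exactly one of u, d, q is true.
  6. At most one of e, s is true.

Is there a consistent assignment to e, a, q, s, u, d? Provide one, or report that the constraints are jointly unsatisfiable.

e=T; a=F; q=F; s=F; u=F; d=T

  (1) u=F, a=F — not both ✓
  (2) {d, q, s}: 1 true — exactly one ✓
  (3) {q, e}: 1 true — at most one ✓
  (4) {a, u, s, e}: 1 true — exactly one ✓
  (5) {u, d, q}: 1 true — exactly one ✓
  (6) {e, s}: 1 true — at most one ✓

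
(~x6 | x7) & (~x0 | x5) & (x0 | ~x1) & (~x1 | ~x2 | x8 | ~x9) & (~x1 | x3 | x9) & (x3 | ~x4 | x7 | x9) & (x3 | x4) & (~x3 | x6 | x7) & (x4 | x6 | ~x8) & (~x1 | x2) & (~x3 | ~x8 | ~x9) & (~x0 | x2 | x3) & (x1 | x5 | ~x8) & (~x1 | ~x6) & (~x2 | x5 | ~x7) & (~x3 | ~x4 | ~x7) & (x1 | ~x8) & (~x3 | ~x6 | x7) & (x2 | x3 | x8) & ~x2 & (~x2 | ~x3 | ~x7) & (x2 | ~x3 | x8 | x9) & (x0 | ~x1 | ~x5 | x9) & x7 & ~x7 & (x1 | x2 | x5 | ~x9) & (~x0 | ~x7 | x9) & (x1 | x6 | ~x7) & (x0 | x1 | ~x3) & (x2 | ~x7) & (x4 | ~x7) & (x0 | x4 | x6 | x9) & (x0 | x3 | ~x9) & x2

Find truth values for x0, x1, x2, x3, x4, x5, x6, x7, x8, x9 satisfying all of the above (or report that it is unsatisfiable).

UNSATISFIABLE

Case x2 = True:
  Clause (~x2) is falsified — contradiction.
Case x2 = False:
  Clause (x2) is falsified — contradiction.
Both cases fail, so the formula is unsatisfiable.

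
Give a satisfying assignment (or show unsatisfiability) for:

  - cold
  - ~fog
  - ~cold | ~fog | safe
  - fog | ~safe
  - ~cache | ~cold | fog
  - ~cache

cold = True; safe = False; cache = False; fog = False

Unit clause (cold) forces cold = True.
Unit clause (~fog) forces fog = False.
In (fog | ~safe) only ~safe is left, so safe = False.
In (~cache | ~cold | fog) only ~cache is left, so cache = False.
Check each clause:
  (cold): cold holds.
  (~fog): ~fog holds.
  (~cold | ~fog | safe): ~fog holds.
  (fog | ~safe): ~safe holds.
  (~cache | ~cold | fog): ~cache holds.
  (~cache): ~cache holds.
All clauses satisfied.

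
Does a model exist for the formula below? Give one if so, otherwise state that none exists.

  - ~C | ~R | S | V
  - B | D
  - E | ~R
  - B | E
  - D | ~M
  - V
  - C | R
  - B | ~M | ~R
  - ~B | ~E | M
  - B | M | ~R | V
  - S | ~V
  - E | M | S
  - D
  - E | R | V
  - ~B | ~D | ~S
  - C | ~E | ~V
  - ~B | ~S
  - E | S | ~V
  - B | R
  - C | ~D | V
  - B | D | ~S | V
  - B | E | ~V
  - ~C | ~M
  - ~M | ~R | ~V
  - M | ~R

Case V = True:
  (S | ~V) forces S = True.
  (D) forces D = True.
  (~B | ~D | ~S) forces B = False.
  (B | E) forces E = True.
  (C | ~E | ~V) forces C = True.
  (B | R) forces R = True.
  (B | ~M | ~R) forces M = False.
  Clause (M | ~R) is falsified — contradiction.
Case V = False:
  Clause (V) is falsified — contradiction.
Both cases fail, so the formula is unsatisfiable.

The formula is unsatisfiable.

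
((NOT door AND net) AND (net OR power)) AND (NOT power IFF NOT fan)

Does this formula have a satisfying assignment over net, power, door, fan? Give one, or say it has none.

net=T; power=F; door=F; fan=F

  (NOT door AND net) AND (net OR power) = True
    NOT door AND net = True
      NOT door = True
    net OR power = True
  NOT power IFF NOT fan = True
    NOT power = True
    NOT fan = True
Both conjuncts True, so the formula holds.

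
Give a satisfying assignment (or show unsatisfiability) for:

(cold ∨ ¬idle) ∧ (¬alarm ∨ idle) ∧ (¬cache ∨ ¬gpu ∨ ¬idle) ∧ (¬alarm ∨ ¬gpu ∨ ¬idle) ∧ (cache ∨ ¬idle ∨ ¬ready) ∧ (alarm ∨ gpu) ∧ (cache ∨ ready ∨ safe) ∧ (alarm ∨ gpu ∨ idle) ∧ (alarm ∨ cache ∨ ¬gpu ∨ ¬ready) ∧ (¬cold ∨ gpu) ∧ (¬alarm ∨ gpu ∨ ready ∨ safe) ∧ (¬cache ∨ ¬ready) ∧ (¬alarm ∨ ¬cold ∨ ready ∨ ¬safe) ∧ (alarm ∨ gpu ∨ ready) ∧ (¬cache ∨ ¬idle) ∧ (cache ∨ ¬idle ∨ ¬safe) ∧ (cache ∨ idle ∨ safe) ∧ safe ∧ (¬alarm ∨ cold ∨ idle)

Unit clause (safe) forces safe = True.
Try gpu = False:
  (alarm ∨ gpu) forces alarm = True.
  (¬alarm ∨ idle) forces idle = True.
  (cold ∨ ¬idle) forces cold = True.
  clause (¬cold ∨ gpu) is falsified — backtrack.
So gpu = True.
Try alarm = True:
  (¬alarm ∨ idle) forces idle = True.
  clause (¬alarm ∨ ¬gpu ∨ ¬idle) is falsified — backtrack.
So alarm = False.
Set cache = False.
  then (alarm ∨ cache ∨ ¬gpu ∨ ¬ready) forces ready = False.
  then (cache ∨ ¬idle ∨ ¬safe) forces idle = False.
Set cold = True.
All clauses satisfied.

gpu=T, alarm=F, cache=F, idle=F, ready=F, cold=T, safe=T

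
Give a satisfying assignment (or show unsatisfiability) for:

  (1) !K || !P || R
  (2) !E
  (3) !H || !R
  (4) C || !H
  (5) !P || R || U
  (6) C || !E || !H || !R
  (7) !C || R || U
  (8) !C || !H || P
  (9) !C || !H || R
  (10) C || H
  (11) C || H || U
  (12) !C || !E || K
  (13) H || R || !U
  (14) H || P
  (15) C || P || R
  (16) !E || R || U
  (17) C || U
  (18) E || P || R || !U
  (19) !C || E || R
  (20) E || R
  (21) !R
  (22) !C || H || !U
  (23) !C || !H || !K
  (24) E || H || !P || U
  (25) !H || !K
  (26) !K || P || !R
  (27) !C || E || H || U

Case R = True:
  Clause (!R) is falsified — contradiction.
Case R = False:
  (!E) forces E = False.
  Clause (E || R) is falsified — contradiction.
Both cases fail, so the formula is unsatisfiable.

The formula is unsatisfiable.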